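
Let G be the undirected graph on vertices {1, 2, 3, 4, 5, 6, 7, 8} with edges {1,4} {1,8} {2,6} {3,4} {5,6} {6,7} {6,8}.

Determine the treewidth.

1

A width-1 tree decomposition is:
Bags: B1 = {6, 8}  B2 = {1, 8}  B3 = {1, 4}  B4 = {6, 7}  B5 = {2, 6}  B6 = {5, 6}  B7 = {3, 4}
Tree: B1–B2, B2–B3, B1–B4, B1–B5, B5–B6, B3–B7
Every bag has size at most 2, so the width is 2 − 1 = 1 and tw(G) ≤ 1. G has an edge, so its treewidth is at least 1. Therefore the treewidth is 1.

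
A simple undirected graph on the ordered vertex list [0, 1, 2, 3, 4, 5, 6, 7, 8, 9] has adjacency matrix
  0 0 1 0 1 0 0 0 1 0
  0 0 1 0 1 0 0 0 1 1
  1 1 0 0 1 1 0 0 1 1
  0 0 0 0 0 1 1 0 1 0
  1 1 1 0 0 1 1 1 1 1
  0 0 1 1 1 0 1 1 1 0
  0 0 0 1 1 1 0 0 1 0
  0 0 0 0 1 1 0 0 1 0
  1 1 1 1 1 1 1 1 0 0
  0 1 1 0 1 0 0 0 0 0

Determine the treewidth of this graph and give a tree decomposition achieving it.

Treewidth 3.
One such decomposition:
Bags: B1 = {2, 4, 5, 8}  B2 = {4, 5, 6, 8}  B3 = {0, 2, 4, 8}  B4 = {1, 2, 4, 8}  B5 = {4, 5, 7, 8}  B6 = {1, 2, 4, 9}  B7 = {3, 5, 6, 8}
Tree: B1–B2, B1–B3, B3–B4, B2–B5, B4–B6, B2–B7

Every bag has size at most 4, so the width is 4 − 1 = 3 and tw(G) ≤ 3. Conversely, {3, 5, 6, 8} is a clique of size 4, and the vertices of any clique must share a bag in every tree decomposition; so some bag has ≥ 4 vertices and tw(G) ≥ 3. Combining the bounds, tw(G) = 3.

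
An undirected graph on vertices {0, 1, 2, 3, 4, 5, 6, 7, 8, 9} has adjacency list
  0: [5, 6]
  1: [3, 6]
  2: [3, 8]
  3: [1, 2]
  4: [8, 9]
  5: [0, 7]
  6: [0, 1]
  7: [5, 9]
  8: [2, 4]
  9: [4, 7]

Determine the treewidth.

A width-2 tree decomposition is:
Bags: B1 = {1, 2, 3}  B2 = {1, 2, 6}  B3 = {0, 2, 6}  B4 = {0, 2, 5}  B5 = {2, 5, 7}  B6 = {2, 7, 9}  B7 = {2, 4, 9}  B8 = {2, 4, 8}
Tree: B1–B2, B2–B3, B3–B4, B4–B5, B5–B6, B6–B7, B7–B8
The largest bag has 3 vertices, giving width 2; this decomposition certifies tw(G) ≤ 2. For the lower bound, G contains the cycle 2–3–1–6–0–5–7–9–4–8–2, so G is not a forest; only forests have treewidth ≤ 1, hence tw(G) ≥ 2. Therefore the treewidth is 2.

2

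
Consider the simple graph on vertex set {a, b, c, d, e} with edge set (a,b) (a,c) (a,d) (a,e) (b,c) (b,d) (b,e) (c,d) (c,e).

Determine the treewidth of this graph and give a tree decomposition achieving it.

Treewidth 3.
Bags: B1 = {a, b, c, e}  B2 = {a, b, c, d}
Tree: B1–B2

Every bag has size at most 4, so the width is 4 − 1 = 3 and tw(G) ≤ 3. Conversely, {a, b, c, d} is a clique of size 4, and the vertices of any clique must share a bag in every tree decomposition; so some bag has ≥ 4 vertices and tw(G) ≥ 3. Hence tw(G) = 3 exactly.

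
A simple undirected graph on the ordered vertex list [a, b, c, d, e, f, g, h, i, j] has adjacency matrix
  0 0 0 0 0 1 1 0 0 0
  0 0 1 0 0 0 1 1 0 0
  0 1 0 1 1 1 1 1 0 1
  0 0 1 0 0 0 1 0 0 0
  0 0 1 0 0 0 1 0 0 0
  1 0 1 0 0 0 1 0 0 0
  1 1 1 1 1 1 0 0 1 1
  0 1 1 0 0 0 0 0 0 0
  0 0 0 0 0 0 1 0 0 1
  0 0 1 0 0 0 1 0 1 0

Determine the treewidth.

A width-2 tree decomposition is:
Bags: B1 = {c, e, g}  B2 = {c, g, j}  B3 = {c, d, g}  B4 = {g, i, j}  B5 = {b, c, g}  B6 = {c, f, g}  B7 = {a, f, g}  B8 = {b, c, h}
Tree: B1–B2, B2–B3, B2–B4, B2–B5, B1–B6, B6–B7, B5–B8
The largest bag has 3 vertices, giving width 2; this decomposition certifies tw(G) ≤ 2. Conversely, {c, d, g} is a clique of size 3, and the vertices of any clique must share a bag in every tree decomposition; so some bag has ≥ 3 vertices and tw(G) ≥ 2. Hence tw(G) = 2 exactly.

2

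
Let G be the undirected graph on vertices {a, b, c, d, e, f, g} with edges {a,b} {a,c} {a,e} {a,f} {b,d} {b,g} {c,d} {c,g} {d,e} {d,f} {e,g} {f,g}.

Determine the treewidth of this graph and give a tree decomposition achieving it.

Treewidth 3.
Bags: B1 = {a, c, d, g}  B2 = {a, d, f, g}  B3 = {a, d, e, g}  B4 = {a, b, d, g}
Tree: B1–B2, B2–B3, B3–B4

Every bag has size at most 4, so the width is 4 − 1 = 3 and tw(G) ≤ 3. For the lower bound: the 4 vertex sets {c,g}, {d,f}, {a}, {e} are disjoint, each induces a connected subgraph, and every pair is joined by at least one edge of G. Contracting each set to a single vertex therefore yields K_{4} as a minor, and since treewidth is minor-monotone, tw(G) ≥ tw(K_{4}) = 3. The upper and lower bounds meet at 3, so that is the treewidth.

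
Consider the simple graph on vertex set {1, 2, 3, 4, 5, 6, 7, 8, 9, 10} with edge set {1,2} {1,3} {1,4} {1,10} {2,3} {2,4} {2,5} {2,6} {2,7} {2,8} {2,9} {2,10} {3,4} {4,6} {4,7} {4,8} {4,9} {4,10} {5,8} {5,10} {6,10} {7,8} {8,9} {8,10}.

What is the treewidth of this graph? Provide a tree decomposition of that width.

Each bag holds 4 vertices, so the decomposition has width 3, which upper-bounds the treewidth. On the other hand G contains the 4-clique {2, 4, 8, 9}. A clique must lie in a single bag of any decomposition, so no decomposition can have width below 3. Hence tw(G) = 3 exactly.

Treewidth 3.
Bags: B1 = {2, 4, 8, 10}  B2 = {2, 4, 8, 9}  B3 = {1, 2, 4, 10}  B4 = {2, 4, 6, 10}  B5 = {1, 2, 3, 4}  B6 = {2, 5, 8, 10}  B7 = {2, 4, 7, 8}
Tree: B1–B2, B1–B3, B1–B4, B3–B5, B1–B6, B1–B7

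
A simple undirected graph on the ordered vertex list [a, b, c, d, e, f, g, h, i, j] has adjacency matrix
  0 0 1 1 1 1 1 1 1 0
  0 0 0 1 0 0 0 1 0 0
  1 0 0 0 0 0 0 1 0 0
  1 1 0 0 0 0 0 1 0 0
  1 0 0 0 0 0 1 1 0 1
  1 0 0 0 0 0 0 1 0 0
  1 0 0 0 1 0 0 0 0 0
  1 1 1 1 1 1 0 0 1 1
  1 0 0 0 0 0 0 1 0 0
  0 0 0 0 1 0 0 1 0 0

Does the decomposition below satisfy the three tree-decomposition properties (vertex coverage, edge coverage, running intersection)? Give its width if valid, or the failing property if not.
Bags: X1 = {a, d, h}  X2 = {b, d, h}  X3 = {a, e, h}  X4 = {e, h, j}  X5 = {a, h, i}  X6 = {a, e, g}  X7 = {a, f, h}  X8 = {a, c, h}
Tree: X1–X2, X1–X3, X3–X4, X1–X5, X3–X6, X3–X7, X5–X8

Every vertex of G appears in some bag (union = {a, b, c, d, e, f, g, h, i, j}); every edge is covered by a bag; and for each vertex v the set of bags containing v is connected in the bag tree. The decomposition is therefore valid. The largest bag has 3 vertices, so the width is 2.

Yes; width 2.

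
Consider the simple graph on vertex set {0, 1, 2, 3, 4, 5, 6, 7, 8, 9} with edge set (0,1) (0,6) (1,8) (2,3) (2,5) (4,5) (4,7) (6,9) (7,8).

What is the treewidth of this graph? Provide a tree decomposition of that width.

The largest bag has 2 vertices, giving width 1; this decomposition certifies tw(G) ≤ 1. G has an edge, so its treewidth is at least 1. The upper and lower bounds meet at 1, so that is the treewidth.

Treewidth 1.
Bags: B1 = {2, 3}  B2 = {2, 5}  B3 = {4, 5}  B4 = {4, 7}  B5 = {7, 8}  B6 = {1, 8}  B7 = {0, 1}  B8 = {0, 6}  B9 = {6, 9}
Tree: B1–B2, B2–B3, B3–B4, B4–B5, B5–B6, B6–B7, B7–B8, B8–B9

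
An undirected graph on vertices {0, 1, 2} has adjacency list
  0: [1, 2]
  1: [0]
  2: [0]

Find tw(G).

A width-1 tree decomposition is:
Bags: B1 = {0, 1}  B2 = {0, 2}
Tree: B1–B2
The largest bag has 2 vertices, giving width 1; this decomposition certifies tw(G) ≤ 1. G has an edge, so its treewidth is at least 1. Combining the bounds, tw(G) = 1.

1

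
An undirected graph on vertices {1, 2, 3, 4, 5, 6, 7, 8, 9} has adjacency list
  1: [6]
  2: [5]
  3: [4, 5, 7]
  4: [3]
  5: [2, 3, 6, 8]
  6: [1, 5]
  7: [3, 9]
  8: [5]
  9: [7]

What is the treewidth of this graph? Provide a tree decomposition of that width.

Treewidth 1.
One such decomposition:
Bags: B1 = {3, 5}  B2 = {5, 8}  B3 = {3, 7}  B4 = {2, 5}  B5 = {5, 6}  B6 = {3, 4}  B7 = {7, 9}  B8 = {1, 6}
Tree: B1–B2, B1–B3, B1–B4, B1–B5, B1–B6, B3–B7, B5–B8

The largest bag has 2 vertices, giving width 1; this decomposition certifies tw(G) ≤ 1. G has an edge, so its treewidth is at least 1. Hence tw(G) = 1 exactly.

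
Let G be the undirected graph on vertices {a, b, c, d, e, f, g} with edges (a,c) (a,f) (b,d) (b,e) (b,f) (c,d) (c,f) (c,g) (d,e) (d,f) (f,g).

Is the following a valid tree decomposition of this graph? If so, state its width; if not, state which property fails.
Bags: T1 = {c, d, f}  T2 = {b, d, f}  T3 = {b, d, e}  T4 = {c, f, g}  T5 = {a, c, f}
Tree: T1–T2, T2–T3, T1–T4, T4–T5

Vertex coverage: the bags together contain {a, b, c, d, e, f, g}, the full vertex set. Edge coverage: each edge of G has both endpoints in at least one bag. Running intersection: for every vertex, the bags containing it form a connected subtree. All three properties hold, so this is a valid tree decomposition of width max|bag| − 1 = 2, and hence tw(G) ≤ 2.

Yes; width 2.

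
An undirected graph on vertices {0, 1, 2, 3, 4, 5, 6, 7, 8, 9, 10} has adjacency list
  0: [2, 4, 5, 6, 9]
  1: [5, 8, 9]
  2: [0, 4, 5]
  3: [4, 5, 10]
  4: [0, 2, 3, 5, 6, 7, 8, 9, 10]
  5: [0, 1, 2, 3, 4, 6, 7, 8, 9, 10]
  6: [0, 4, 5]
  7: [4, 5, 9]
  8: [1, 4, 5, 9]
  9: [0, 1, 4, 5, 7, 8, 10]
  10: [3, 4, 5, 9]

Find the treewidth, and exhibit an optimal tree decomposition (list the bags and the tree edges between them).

The largest bag has 4 vertices, giving width 3; this decomposition certifies tw(G) ≤ 3. On the other hand G contains the 4-clique {1, 5, 8, 9}. A clique must lie in a single bag of any decomposition, so no decomposition can have width below 3. Combining the bounds, tw(G) = 3.

Treewidth 3.
One such decomposition:
Bags: B1 = {4, 5, 8, 9}  B2 = {1, 5, 8, 9}  B3 = {0, 4, 5, 9}  B4 = {0, 2, 4, 5}  B5 = {4, 5, 9, 10}  B6 = {4, 5, 7, 9}  B7 = {3, 4, 5, 10}  B8 = {0, 4, 5, 6}
Tree: B1–B2, B1–B3, B3–B4, B3–B5, B3–B6, B5–B7, B3–B8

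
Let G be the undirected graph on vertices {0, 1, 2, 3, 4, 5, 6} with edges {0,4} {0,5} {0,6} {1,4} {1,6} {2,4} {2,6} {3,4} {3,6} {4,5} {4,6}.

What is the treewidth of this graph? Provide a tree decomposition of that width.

Treewidth 2.
Bags: B1 = {3, 4, 6}  B2 = {0, 4, 6}  B3 = {0, 4, 5}  B4 = {1, 4, 6}  B5 = {2, 4, 6}
Tree: B1–B2, B2–B3, B1–B4, B4–B5

The largest bag has 3 vertices, giving width 2; this decomposition certifies tw(G) ≤ 2. Conversely, {0, 4, 5} is a clique of size 3, and the vertices of any clique must share a bag in every tree decomposition; so some bag has ≥ 3 vertices and tw(G) ≥ 2. The upper and lower bounds meet at 2, so that is the treewidth.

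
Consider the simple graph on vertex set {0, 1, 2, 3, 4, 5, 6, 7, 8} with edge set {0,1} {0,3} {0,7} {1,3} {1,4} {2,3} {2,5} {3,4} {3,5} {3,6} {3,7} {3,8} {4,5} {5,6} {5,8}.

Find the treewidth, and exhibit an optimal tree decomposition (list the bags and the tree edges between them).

Each bag holds 3 vertices, so the decomposition has width 2, which upper-bounds the treewidth. Conversely, {0, 1, 3} is a clique of size 3, and the vertices of any clique must share a bag in every tree decomposition; so some bag has ≥ 3 vertices and tw(G) ≥ 2. Hence tw(G) = 2 exactly.

Treewidth 2.
Bags: B1 = {3, 5, 8}  B2 = {3, 4, 5}  B3 = {1, 3, 4}  B4 = {3, 5, 6}  B5 = {2, 3, 5}  B6 = {0, 1, 3}  B7 = {0, 3, 7}
Tree: B1–B2, B2–B3, B2–B4, B2–B5, B3–B6, B6–B7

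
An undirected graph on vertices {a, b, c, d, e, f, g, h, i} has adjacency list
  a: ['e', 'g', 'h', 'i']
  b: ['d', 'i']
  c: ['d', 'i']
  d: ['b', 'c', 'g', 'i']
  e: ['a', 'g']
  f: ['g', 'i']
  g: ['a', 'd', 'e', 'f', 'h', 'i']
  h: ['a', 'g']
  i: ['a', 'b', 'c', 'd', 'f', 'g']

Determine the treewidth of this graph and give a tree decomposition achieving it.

Treewidth 2.
Bags: B1 = {c, d, i}  B2 = {d, g, i}  B3 = {a, g, i}  B4 = {f, g, i}  B5 = {a, g, h}  B6 = {a, e, g}  B7 = {b, d, i}
Tree: B1–B2, B2–B3, B2–B4, B3–B5, B3–B6, B1–B7

Each bag holds 3 vertices, so the decomposition has width 2, which upper-bounds the treewidth. On the other hand G contains the 3-clique {a, e, g}. A clique must lie in a single bag of any decomposition, so no decomposition can have width below 2. Combining the bounds, tw(G) = 2.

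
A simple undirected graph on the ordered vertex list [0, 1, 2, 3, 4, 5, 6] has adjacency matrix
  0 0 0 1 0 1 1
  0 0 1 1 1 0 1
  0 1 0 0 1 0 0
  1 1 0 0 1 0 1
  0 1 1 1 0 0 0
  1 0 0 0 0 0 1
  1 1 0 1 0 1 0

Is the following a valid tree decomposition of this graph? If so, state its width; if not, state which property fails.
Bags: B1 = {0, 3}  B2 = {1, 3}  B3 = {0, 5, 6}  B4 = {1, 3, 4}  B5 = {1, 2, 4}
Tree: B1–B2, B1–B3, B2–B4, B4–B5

A tree decomposition must satisfy three properties: every vertex lies in some bag; for every edge, both endpoints lie together in some bag; and for every vertex, the bags containing it form a connected subtree. Here edge (6,3) lies in no bag, so the decomposition is invalid.

No — edge (6,3) lies in no bag.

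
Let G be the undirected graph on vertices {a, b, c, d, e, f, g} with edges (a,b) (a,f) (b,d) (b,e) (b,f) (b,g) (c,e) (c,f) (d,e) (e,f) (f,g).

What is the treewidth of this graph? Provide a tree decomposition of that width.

Each bag holds 3 vertices, so the decomposition has width 2, which upper-bounds the treewidth. For the lower bound, the 3 vertices {b, d, e} are pairwise adjacent, and any tree decomposition puts a clique entirely inside one bag — forcing width ≥ 2. Hence tw(G) = 2 exactly.

Treewidth 2.
One such decomposition:
Bags: B1 = {b, e, f}  B2 = {b, f, g}  B3 = {a, b, f}  B4 = {b, d, e}  B5 = {c, e, f}
Tree: B1–B2, B2–B3, B1–B4, B1–B5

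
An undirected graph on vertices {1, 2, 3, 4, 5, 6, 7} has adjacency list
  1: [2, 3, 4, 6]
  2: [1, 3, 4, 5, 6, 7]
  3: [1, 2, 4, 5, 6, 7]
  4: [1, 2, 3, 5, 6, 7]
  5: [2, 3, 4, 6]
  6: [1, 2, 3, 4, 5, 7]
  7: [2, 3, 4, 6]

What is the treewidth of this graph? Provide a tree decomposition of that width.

Each bag holds 5 vertices, so the decomposition has width 4, which upper-bounds the treewidth. Conversely, {1, 2, 3, 4, 6} is a clique of size 5, and the vertices of any clique must share a bag in every tree decomposition; so some bag has ≥ 5 vertices and tw(G) ≥ 4. Hence tw(G) = 4 exactly.

Treewidth 4.
One such decomposition:
Bags: B1 = {2, 3, 4, 6, 7}  B2 = {1, 2, 3, 4, 6}  B3 = {2, 3, 4, 5, 6}
Tree: B1–B2, B2–B3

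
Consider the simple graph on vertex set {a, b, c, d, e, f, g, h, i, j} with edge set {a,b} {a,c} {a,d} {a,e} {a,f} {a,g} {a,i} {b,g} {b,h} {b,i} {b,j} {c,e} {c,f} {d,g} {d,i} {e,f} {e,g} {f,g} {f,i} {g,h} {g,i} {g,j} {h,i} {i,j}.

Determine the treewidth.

3

A width-3 tree decomposition is:
Bags: B1 = {a, d, g, i}  B2 = {a, f, g, i}  B3 = {a, e, f, g}  B4 = {a, b, g, i}  B5 = {b, g, h, i}  B6 = {b, g, i, j}  B7 = {a, c, e, f}
Tree: B1–B2, B2–B3, B1–B4, B4–B5, B4–B6, B3–B7
The largest bag has 4 vertices, giving width 3; this decomposition certifies tw(G) ≤ 3. For the lower bound, the 4 vertices {a, e, f, g} are pairwise adjacent, and any tree decomposition puts a clique entirely inside one bag — forcing width ≥ 3. The upper and lower bounds meet at 3, so that is the treewidth.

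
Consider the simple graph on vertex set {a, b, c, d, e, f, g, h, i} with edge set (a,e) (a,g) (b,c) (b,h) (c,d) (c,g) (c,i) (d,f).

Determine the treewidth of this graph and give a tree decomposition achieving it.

Treewidth 1.
One such decomposition:
Bags: B1 = {c, g}  B2 = {b, c}  B3 = {c, i}  B4 = {c, d}  B5 = {d, f}  B6 = {b, h}  B7 = {a, g}  B8 = {a, e}
Tree: B1–B2, B2–B3, B2–B4, B4–B5, B2–B6, B1–B7, B7–B8

The largest bag has 2 vertices, giving width 1; this decomposition certifies tw(G) ≤ 1. Since G has at least one edge (e.g. c–g), it is not an edgeless graph, so tw(G) ≥ 1. Hence tw(G) = 1 exactly.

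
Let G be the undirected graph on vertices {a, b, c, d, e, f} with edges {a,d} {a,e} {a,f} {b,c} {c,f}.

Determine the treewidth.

1

A width-1 tree decomposition is:
Bags: B1 = {c, f}  B2 = {a, f}  B3 = {a, d}  B4 = {a, e}  B5 = {b, c}
Tree: B1–B2, B2–B3, B2–B4, B1–B5
Each bag holds 2 vertices, so the decomposition has width 1, which upper-bounds the treewidth. G has an edge, so its treewidth is at least 1. Therefore the treewidth is 1.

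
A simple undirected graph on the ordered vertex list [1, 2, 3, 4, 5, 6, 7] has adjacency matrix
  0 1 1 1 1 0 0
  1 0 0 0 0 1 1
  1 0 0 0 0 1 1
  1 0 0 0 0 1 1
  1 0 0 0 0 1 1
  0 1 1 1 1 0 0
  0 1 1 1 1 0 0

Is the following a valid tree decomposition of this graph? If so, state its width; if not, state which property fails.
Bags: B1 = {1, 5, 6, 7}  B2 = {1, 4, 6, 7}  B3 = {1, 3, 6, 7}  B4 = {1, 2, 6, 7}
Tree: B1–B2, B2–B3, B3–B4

Yes; width 3.

Vertex coverage: the bags together contain {1, 2, 3, 4, 5, 6, 7}, the full vertex set. Edge coverage: each edge of G has both endpoints in at least one bag. Running intersection: for every vertex, the bags containing it form a connected subtree. All three properties hold, so this is a valid tree decomposition of width max|bag| − 1 = 3, and hence tw(G) ≤ 3.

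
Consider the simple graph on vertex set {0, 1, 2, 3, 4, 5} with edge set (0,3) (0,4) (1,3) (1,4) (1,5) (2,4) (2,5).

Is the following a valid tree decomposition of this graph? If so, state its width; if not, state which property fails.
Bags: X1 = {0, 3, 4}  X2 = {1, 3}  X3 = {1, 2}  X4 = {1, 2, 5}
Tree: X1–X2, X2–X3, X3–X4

No — edge (4,1) lies in no bag.

A tree decomposition must satisfy three properties: every vertex lies in some bag; for every edge, both endpoints lie together in some bag; and for every vertex, the bags containing it form a connected subtree. Here edge (4,1) lies in no bag, so the decomposition is invalid.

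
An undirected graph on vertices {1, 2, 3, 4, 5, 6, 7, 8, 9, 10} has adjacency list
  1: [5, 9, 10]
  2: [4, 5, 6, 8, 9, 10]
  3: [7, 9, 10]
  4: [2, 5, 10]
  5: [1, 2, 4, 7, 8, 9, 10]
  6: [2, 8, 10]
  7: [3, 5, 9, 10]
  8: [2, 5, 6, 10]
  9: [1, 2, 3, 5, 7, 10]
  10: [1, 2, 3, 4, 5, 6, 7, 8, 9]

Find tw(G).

A width-3 tree decomposition is:
Bags: B1 = {2, 5, 8, 10}  B2 = {2, 5, 9, 10}  B3 = {2, 6, 8, 10}  B4 = {1, 5, 9, 10}  B5 = {5, 7, 9, 10}  B6 = {2, 4, 5, 10}  B7 = {3, 7, 9, 10}
Tree: B1–B2, B1–B3, B2–B4, B4–B5, B1–B6, B5–B7
Every bag has size at most 4, so the width is 4 − 1 = 3 and tw(G) ≤ 3. Conversely, {3, 7, 9, 10} is a clique of size 4, and the vertices of any clique must share a bag in every tree decomposition; so some bag has ≥ 4 vertices and tw(G) ≥ 3. Therefore the treewidth is 3.

3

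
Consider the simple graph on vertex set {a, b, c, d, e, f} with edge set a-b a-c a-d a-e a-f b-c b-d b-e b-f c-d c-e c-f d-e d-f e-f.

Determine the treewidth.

A width-5 tree decomposition is:
Bags: B1 = {a, b, c, d, e, f}
Tree: (single bag)
With just one bag of size 6, the width is 6 − 1 = 5, so tw(G) ≤ 5. Conversely, {a, b, c, d, e, f} is a clique of size 6, and the vertices of any clique must share a bag in every tree decomposition; so some bag has ≥ 6 vertices and tw(G) ≥ 5. Therefore the treewidth is 5.

5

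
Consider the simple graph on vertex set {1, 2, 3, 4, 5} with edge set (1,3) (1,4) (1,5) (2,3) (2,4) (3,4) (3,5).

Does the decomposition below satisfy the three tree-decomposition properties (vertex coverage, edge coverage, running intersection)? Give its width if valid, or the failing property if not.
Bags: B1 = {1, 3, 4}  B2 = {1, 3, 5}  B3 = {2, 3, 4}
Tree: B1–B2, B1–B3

Every vertex of G appears in some bag (union = {1, 2, 3, 4, 5}); every edge is covered by a bag; and for each vertex v the set of bags containing v is connected in the bag tree. The decomposition is therefore valid. The largest bag has 3 vertices, so the width is 2.

Yes; width 2.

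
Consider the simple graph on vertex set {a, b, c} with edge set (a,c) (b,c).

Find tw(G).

1

A width-1 tree decomposition is:
Bags: B1 = {b, c}  B2 = {a, c}
Tree: B1–B2
Every bag has size at most 2, so the width is 2 − 1 = 1 and tw(G) ≤ 1. Since G has at least one edge (e.g. b–c), it is not an edgeless graph, so tw(G) ≥ 1. Therefore the treewidth is 1.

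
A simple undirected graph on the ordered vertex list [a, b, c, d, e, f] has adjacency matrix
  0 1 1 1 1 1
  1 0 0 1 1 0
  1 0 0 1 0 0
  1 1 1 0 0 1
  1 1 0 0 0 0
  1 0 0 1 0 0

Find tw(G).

2

A width-2 tree decomposition is:
Bags: B1 = {a, b, d}  B2 = {a, c, d}  B3 = {a, b, e}  B4 = {a, d, f}
Tree: B1–B2, B1–B3, B1–B4
Every bag has size at most 3, so the width is 3 − 1 = 2 and tw(G) ≤ 2. On the other hand G contains the 3-clique {a, c, d}. A clique must lie in a single bag of any decomposition, so no decomposition can have width below 2. The upper and lower bounds meet at 2, so that is the treewidth.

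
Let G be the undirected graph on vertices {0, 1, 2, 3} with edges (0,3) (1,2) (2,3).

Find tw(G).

1

A width-1 tree decomposition is:
Bags: B1 = {1, 2}  B2 = {2, 3}  B3 = {0, 3}
Tree: B1–B2, B2–B3
Every bag has size at most 2, so the width is 2 − 1 = 1 and tw(G) ≤ 1. G has an edge, so its treewidth is at least 1. The upper and lower bounds meet at 1, so that is the treewidth.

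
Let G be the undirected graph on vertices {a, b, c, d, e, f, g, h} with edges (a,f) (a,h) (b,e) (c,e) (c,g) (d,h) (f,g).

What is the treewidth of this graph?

1

A width-1 tree decomposition is:
Bags: B1 = {b, e}  B2 = {c, e}  B3 = {c, g}  B4 = {f, g}  B5 = {a, f}  B6 = {a, h}  B7 = {d, h}
Tree: B1–B2, B2–B3, B3–B4, B4–B5, B5–B6, B6–B7
Every bag has size at most 2, so the width is 2 − 1 = 1 and tw(G) ≤ 1. Since G has at least one edge (e.g. b–e), it is not an edgeless graph, so tw(G) ≥ 1. Combining the bounds, tw(G) = 1.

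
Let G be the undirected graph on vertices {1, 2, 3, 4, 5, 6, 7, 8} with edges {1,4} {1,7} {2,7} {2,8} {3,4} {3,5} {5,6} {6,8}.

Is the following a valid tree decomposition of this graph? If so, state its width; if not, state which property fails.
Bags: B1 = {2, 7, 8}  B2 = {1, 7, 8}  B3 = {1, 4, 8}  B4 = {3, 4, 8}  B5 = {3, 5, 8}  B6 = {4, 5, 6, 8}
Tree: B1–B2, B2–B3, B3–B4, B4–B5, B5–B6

No — bags containing vertex 4 are not connected in the tree.

A tree decomposition must satisfy three properties: every vertex lies in some bag; for every edge, both endpoints lie together in some bag; and for every vertex, the bags containing it form a connected subtree. Here bags containing vertex 4 are not connected in the tree, so the decomposition is invalid.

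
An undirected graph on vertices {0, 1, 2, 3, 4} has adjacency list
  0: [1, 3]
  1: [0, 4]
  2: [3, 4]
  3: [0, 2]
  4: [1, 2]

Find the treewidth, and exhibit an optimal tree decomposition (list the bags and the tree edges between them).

Treewidth 2.
Bags: B1 = {1, 2, 4}  B2 = {0, 1, 2}  B3 = {0, 2, 3}
Tree: B1–B2, B2–B3

Every bag has size at most 3, so the width is 3 − 1 = 2 and tw(G) ≤ 2. The edges 2–4–1–0–3–2 form a cycle, so G is not a tree and its treewidth is at least 2. Hence tw(G) = 2 exactly.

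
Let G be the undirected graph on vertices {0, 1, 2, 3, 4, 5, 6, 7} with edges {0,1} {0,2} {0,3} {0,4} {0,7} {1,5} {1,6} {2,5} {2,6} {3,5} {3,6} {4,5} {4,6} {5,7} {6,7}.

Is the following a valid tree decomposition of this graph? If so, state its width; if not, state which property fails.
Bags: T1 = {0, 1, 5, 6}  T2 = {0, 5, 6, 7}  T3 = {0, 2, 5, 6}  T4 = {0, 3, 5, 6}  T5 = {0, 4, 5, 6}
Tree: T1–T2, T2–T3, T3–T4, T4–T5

Yes; width 3.

Every vertex of G appears in some bag (union = {0, 1, 2, 3, 4, 5, 6, 7}); every edge is covered by a bag; and for each vertex v the set of bags containing v is connected in the bag tree. The decomposition is therefore valid. The largest bag has 4 vertices, so the width is 3.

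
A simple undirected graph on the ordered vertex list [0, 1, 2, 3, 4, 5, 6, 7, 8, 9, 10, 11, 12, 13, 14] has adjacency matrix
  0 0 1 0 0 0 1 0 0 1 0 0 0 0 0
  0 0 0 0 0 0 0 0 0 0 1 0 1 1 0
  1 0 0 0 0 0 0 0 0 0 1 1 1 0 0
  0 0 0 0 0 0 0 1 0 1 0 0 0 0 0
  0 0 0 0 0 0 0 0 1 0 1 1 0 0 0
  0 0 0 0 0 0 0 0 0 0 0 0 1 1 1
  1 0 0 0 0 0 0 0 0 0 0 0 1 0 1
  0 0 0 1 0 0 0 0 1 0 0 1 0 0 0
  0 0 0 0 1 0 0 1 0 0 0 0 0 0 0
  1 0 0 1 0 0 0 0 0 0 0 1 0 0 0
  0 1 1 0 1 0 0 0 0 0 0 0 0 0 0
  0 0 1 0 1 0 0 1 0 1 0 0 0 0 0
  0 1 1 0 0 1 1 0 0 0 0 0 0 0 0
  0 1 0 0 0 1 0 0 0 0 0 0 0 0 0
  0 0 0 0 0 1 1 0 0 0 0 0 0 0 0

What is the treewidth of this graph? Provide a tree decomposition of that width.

Each bag holds 4 vertices, so the decomposition has width 3, which upper-bounds the treewidth. For the lower bound: the 4 vertex sets {5,13,14}, {6}, {12}, {0,1,2,10} are disjoint, each induces a connected subgraph, and every pair is joined by at least one edge of G. Contracting each set to a single vertex therefore yields K_{4} as a minor, and since treewidth is minor-monotone, tw(G) ≥ tw(K_{4}) = 3. Combining the bounds, tw(G) = 3.

Treewidth 3.
One optimal decomposition is:
Bags: B1 = {5, 6, 13, 14}  B2 = {5, 6, 12, 13}  B3 = {1, 6, 12, 13}  B4 = {0, 1, 6, 12}  B5 = {0, 1, 2, 12}  B6 = {0, 1, 2, 10}  B7 = {0, 2, 9, 10}  B8 = {2, 9, 10, 11}  B9 = {4, 9, 10, 11}  B10 = {3, 4, 9, 11}  B11 = {3, 4, 7, 11}  B12 = {3, 4, 7, 8}
Tree: B1–B2, B2–B3, B3–B4, B4–B5, B5–B6, B6–B7, B7–B8, B8–B9, B9–B10, B10–B11, B11–B12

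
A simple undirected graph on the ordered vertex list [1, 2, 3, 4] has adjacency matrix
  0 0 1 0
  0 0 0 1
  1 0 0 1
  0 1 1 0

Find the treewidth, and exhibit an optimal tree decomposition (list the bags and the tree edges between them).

Treewidth 1.
Bags: B1 = {1, 3}  B2 = {3, 4}  B3 = {2, 4}
Tree: B1–B2, B2–B3

Each bag holds 2 vertices, so the decomposition has width 1, which upper-bounds the treewidth. G has an edge, so its treewidth is at least 1. Combining the bounds, tw(G) = 1.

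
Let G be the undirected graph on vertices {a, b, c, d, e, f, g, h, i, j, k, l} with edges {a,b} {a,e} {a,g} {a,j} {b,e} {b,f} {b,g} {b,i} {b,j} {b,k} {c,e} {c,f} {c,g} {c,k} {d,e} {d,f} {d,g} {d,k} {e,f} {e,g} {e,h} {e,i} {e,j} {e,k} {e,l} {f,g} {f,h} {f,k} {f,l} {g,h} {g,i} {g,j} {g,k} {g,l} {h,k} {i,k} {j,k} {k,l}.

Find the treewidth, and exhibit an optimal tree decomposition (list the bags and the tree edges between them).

Each bag holds 5 vertices, so the decomposition has width 4, which upper-bounds the treewidth. Conversely, {a, b, e, g, j} is a clique of size 5, and the vertices of any clique must share a bag in every tree decomposition; so some bag has ≥ 5 vertices and tw(G) ≥ 4. The upper and lower bounds meet at 4, so that is the treewidth.

Treewidth 4.
One such decomposition:
Bags: B1 = {b, e, f, g, k}  B2 = {b, e, g, j, k}  B3 = {e, f, g, k, l}  B4 = {b, e, g, i, k}  B5 = {a, b, e, g, j}  B6 = {e, f, g, h, k}  B7 = {d, e, f, g, k}  B8 = {c, e, f, g, k}
Tree: B1–B2, B1–B3, B1–B4, B2–B5, B1–B6, B6–B7, B1–B8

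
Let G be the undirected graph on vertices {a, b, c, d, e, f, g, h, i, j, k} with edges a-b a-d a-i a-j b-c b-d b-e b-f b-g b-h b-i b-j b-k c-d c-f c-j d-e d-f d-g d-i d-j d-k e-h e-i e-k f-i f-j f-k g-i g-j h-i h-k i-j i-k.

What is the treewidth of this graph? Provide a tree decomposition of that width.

Treewidth 4.
Bags: B1 = {b, d, f, i, j}  B2 = {b, d, f, i, k}  B3 = {b, d, g, i, j}  B4 = {b, c, d, f, j}  B5 = {b, d, e, i, k}  B6 = {a, b, d, i, j}  B7 = {b, e, h, i, k}
Tree: B1–B2, B1–B3, B1–B4, B2–B5, B3–B6, B5–B7

Each bag holds 5 vertices, so the decomposition has width 4, which upper-bounds the treewidth. Conversely, {b, c, d, f, j} is a clique of size 5, and the vertices of any clique must share a bag in every tree decomposition; so some bag has ≥ 5 vertices and tw(G) ≥ 4. Hence tw(G) = 4 exactly.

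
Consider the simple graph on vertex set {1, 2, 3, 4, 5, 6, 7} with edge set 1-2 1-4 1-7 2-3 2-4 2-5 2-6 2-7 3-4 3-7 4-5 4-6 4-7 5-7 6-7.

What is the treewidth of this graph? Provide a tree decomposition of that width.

Treewidth 3.
One optimal decomposition is:
Bags: B1 = {1, 2, 4, 7}  B2 = {2, 4, 5, 7}  B3 = {2, 4, 6, 7}  B4 = {2, 3, 4, 7}
Tree: B1–B2, B1–B3, B1–B4

Each bag holds 4 vertices, so the decomposition has width 3, which upper-bounds the treewidth. On the other hand G contains the 4-clique {1, 2, 4, 7}. A clique must lie in a single bag of any decomposition, so no decomposition can have width below 3. Therefore the treewidth is 3.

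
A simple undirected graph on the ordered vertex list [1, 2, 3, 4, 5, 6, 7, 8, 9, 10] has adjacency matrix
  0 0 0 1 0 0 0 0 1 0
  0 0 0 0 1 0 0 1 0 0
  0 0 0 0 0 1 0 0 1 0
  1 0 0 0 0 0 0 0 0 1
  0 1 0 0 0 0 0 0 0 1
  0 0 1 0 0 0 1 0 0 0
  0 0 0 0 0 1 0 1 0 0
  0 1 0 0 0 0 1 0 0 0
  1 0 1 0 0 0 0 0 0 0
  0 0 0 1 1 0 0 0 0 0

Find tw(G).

A width-2 tree decomposition is:
Bags: B1 = {2, 5, 10}  B2 = {2, 4, 10}  B3 = {1, 2, 4}  B4 = {1, 2, 9}  B5 = {2, 3, 9}  B6 = {2, 3, 6}  B7 = {2, 6, 7}  B8 = {2, 7, 8}
Tree: B1–B2, B2–B3, B3–B4, B4–B5, B5–B6, B6–B7, B7–B8
Every bag has size at most 3, so the width is 3 − 1 = 2 and tw(G) ≤ 2. Since 2–5–10–4–1–9–3–6–7–8–2 is a cycle in G, G is not acyclic. Forests are exactly the graphs of treewidth ≤ 1, so tw(G) ≥ 2. Hence tw(G) = 2 exactly.

2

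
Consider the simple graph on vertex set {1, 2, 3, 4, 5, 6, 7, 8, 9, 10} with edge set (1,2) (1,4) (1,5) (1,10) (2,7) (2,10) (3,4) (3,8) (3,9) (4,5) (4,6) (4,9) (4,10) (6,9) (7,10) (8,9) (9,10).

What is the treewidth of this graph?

2

A width-2 tree decomposition is:
Bags: B1 = {1, 4, 10}  B2 = {1, 2, 10}  B3 = {2, 7, 10}  B4 = {4, 9, 10}  B5 = {1, 4, 5}  B6 = {3, 4, 9}  B7 = {4, 6, 9}  B8 = {3, 8, 9}
Tree: B1–B2, B2–B3, B1–B4, B1–B5, B4–B6, B4–B7, B6–B8
The largest bag has 3 vertices, giving width 2; this decomposition certifies tw(G) ≤ 2. Conversely, {3, 8, 9} is a clique of size 3, and the vertices of any clique must share a bag in every tree decomposition; so some bag has ≥ 3 vertices and tw(G) ≥ 2. The upper and lower bounds meet at 2, so that is the treewidth.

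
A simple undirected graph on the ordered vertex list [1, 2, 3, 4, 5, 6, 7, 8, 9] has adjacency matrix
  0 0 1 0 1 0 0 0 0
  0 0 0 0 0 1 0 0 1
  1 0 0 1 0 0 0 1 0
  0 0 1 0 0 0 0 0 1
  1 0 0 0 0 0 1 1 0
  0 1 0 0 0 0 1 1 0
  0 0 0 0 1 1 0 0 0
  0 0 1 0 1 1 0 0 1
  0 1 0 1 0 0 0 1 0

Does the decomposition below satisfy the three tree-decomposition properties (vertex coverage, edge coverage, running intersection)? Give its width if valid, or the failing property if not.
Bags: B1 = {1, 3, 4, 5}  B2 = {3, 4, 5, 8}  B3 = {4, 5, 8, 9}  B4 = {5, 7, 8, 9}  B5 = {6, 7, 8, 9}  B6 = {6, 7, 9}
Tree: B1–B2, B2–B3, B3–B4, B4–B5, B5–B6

No — vertex 2 appears in no bag.

A tree decomposition must satisfy three properties: every vertex lies in some bag; for every edge, both endpoints lie together in some bag; and for every vertex, the bags containing it form a connected subtree. Here vertex 2 appears in no bag, so the decomposition is invalid.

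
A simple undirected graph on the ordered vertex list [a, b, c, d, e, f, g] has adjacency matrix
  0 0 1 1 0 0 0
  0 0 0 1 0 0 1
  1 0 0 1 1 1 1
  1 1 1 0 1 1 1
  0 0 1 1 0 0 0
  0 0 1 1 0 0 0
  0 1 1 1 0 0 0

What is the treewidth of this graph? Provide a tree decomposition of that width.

Treewidth 2.
One optimal decomposition is:
Bags: B1 = {c, d, f}  B2 = {c, d, g}  B3 = {b, d, g}  B4 = {c, d, e}  B5 = {a, c, d}
Tree: B1–B2, B2–B3, B1–B4, B2–B5

The largest bag has 3 vertices, giving width 2; this decomposition certifies tw(G) ≤ 2. Conversely, {c, d, g} is a clique of size 3, and the vertices of any clique must share a bag in every tree decomposition; so some bag has ≥ 3 vertices and tw(G) ≥ 2. Hence tw(G) = 2 exactly.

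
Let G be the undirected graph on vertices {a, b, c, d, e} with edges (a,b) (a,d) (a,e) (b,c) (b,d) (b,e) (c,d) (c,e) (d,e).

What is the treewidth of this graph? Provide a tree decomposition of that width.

Every bag has size at most 4, so the width is 4 − 1 = 3 and tw(G) ≤ 3. For the lower bound, the 4 vertices {b, c, d, e} are pairwise adjacent, and any tree decomposition puts a clique entirely inside one bag — forcing width ≥ 3. Hence tw(G) = 3 exactly.

Treewidth 3.
One such decomposition:
Bags: B1 = {b, c, d, e}  B2 = {a, b, d, e}
Tree: B1–B2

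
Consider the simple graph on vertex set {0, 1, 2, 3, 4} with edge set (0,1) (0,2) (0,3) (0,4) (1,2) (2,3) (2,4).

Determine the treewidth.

A width-2 tree decomposition is:
Bags: B1 = {0, 2, 3}  B2 = {0, 2, 4}  B3 = {0, 1, 2}
Tree: B1–B2, B2–B3
The largest bag has 3 vertices, giving width 2; this decomposition certifies tw(G) ≤ 2. On the other hand G contains the 3-clique {0, 1, 2}. A clique must lie in a single bag of any decomposition, so no decomposition can have width below 2. Hence tw(G) = 2 exactly.

2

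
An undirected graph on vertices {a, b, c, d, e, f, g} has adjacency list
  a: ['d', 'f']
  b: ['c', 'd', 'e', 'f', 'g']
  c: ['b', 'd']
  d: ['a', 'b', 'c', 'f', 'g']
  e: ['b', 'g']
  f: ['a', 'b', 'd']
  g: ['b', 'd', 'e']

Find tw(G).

A width-2 tree decomposition is:
Bags: B1 = {b, d, f}  B2 = {a, d, f}  B3 = {b, c, d}  B4 = {b, d, g}  B5 = {b, e, g}
Tree: B1–B2, B1–B3, B1–B4, B4–B5
Each bag holds 3 vertices, so the decomposition has width 2, which upper-bounds the treewidth. Conversely, {a, d, f} is a clique of size 3, and the vertices of any clique must share a bag in every tree decomposition; so some bag has ≥ 3 vertices and tw(G) ≥ 2. The upper and lower bounds meet at 2, so that is the treewidth.

2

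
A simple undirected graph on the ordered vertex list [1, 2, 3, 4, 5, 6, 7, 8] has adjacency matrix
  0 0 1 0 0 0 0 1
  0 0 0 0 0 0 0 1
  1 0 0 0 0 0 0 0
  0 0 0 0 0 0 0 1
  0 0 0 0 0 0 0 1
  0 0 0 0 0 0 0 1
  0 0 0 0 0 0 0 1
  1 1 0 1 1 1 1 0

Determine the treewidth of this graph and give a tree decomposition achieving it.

Every bag has size at most 2, so the width is 2 − 1 = 1 and tw(G) ≤ 1. Since G has at least one edge (e.g. 8–1), it is not an edgeless graph, so tw(G) ≥ 1. The upper and lower bounds meet at 1, so that is the treewidth.

Treewidth 1.
One such decomposition:
Bags: B1 = {1, 8}  B2 = {4, 8}  B3 = {2, 8}  B4 = {6, 8}  B5 = {5, 8}  B6 = {7, 8}  B7 = {1, 3}
Tree: B1–B2, B2–B3, B1–B4, B1–B5, B3–B6, B1–B7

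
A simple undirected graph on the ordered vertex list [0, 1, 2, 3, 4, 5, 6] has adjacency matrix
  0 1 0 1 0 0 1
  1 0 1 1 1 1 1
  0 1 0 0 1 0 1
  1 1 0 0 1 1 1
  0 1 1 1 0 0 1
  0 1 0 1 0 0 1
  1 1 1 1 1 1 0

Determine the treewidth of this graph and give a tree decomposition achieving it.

Treewidth 3.
One such decomposition:
Bags: B1 = {1, 3, 4, 6}  B2 = {1, 3, 5, 6}  B3 = {0, 1, 3, 6}  B4 = {1, 2, 4, 6}
Tree: B1–B2, B1–B3, B1–B4

The largest bag has 4 vertices, giving width 3; this decomposition certifies tw(G) ≤ 3. For the lower bound, the 4 vertices {1, 2, 4, 6} are pairwise adjacent, and any tree decomposition puts a clique entirely inside one bag — forcing width ≥ 3. Therefore the treewidth is 3.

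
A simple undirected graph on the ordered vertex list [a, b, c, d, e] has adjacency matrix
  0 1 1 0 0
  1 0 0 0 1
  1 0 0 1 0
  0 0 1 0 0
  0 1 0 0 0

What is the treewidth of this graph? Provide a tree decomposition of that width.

Treewidth 1.
One such decomposition:
Bags: B1 = {c, d}  B2 = {a, c}  B3 = {a, b}  B4 = {b, e}
Tree: B1–B2, B2–B3, B3–B4

Every bag has size at most 2, so the width is 2 − 1 = 1 and tw(G) ≤ 1. Since G has at least one edge (e.g. d–c), it is not an edgeless graph, so tw(G) ≥ 1. Hence tw(G) = 1 exactly.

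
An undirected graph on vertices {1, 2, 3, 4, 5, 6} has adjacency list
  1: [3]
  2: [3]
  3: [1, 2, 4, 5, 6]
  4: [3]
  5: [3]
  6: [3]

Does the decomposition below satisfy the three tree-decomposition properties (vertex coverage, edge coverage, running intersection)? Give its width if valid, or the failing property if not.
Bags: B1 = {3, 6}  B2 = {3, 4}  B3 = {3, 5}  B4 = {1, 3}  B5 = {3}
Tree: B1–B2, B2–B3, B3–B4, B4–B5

No — vertex 2 appears in no bag.

A tree decomposition must satisfy three properties: every vertex lies in some bag; for every edge, both endpoints lie together in some bag; and for every vertex, the bags containing it form a connected subtree. Here vertex 2 appears in no bag, so the decomposition is invalid.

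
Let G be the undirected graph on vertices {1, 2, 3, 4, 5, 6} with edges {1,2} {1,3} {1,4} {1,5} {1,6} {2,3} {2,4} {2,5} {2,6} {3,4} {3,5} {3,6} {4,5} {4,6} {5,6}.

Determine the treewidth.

5

A width-5 tree decomposition is:
Bags: B1 = {1, 2, 3, 4, 5, 6}
Tree: (single bag)
With just one bag of size 6, the width is 6 − 1 = 5, so tw(G) ≤ 5. On the other hand G contains the 6-clique {1, 2, 3, 4, 5, 6}. A clique must lie in a single bag of any decomposition, so no decomposition can have width below 5. Hence tw(G) = 5 exactly.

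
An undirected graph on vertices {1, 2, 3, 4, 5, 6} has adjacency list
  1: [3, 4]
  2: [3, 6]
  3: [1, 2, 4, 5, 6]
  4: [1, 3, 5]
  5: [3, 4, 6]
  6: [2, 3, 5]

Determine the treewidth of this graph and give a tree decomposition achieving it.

Treewidth 2.
One such decomposition:
Bags: B1 = {3, 5, 6}  B2 = {3, 4, 5}  B3 = {1, 3, 4}  B4 = {2, 3, 6}
Tree: B1–B2, B2–B3, B1–B4

The largest bag has 3 vertices, giving width 2; this decomposition certifies tw(G) ≤ 2. For the lower bound, the 3 vertices {2, 3, 6} are pairwise adjacent, and any tree decomposition puts a clique entirely inside one bag — forcing width ≥ 2. Combining the bounds, tw(G) = 2.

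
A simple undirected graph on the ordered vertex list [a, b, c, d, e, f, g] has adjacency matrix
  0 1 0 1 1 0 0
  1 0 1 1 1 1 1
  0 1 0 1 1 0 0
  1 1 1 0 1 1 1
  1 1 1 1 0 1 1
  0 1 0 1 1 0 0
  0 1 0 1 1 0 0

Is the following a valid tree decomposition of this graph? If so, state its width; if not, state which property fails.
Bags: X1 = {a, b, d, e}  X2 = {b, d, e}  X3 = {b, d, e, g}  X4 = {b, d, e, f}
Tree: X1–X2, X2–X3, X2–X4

No — vertex c appears in no bag.

A tree decomposition must satisfy three properties: every vertex lies in some bag; for every edge, both endpoints lie together in some bag; and for every vertex, the bags containing it form a connected subtree. Here vertex c appears in no bag, so the decomposition is invalid.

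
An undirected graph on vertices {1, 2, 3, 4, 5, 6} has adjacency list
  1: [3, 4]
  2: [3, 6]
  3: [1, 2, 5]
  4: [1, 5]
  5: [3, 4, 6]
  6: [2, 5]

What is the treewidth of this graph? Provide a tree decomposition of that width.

The largest bag has 3 vertices, giving width 2; this decomposition certifies tw(G) ≤ 2. Since 2–6–5–3–2 is a cycle in G, G is not acyclic. Forests are exactly the graphs of treewidth ≤ 1, so tw(G) ≥ 2. The upper and lower bounds meet at 2, so that is the treewidth.

Treewidth 2.
Bags: B1 = {2, 3, 6}  B2 = {3, 5, 6}  B3 = {1, 3, 5}  B4 = {1, 4, 5}
Tree: B1–B2, B2–B3, B3–B4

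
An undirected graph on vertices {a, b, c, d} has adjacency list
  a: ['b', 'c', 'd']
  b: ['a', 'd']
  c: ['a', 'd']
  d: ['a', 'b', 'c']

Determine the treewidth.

A width-2 tree decomposition is:
Bags: B1 = {a, c, d}  B2 = {a, b, d}
Tree: B1–B2
Each bag holds 3 vertices, so the decomposition has width 2, which upper-bounds the treewidth. Conversely, {a, c, d} is a clique of size 3, and the vertices of any clique must share a bag in every tree decomposition; so some bag has ≥ 3 vertices and tw(G) ≥ 2. Hence tw(G) = 2 exactly.

2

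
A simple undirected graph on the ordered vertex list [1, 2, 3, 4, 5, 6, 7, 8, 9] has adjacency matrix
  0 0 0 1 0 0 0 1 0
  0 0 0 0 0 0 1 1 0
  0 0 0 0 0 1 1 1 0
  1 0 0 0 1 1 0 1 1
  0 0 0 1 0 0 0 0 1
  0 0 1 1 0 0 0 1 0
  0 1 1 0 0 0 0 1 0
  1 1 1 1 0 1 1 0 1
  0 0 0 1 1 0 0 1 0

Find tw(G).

2

A width-2 tree decomposition is:
Bags: B1 = {4, 5, 9}  B2 = {4, 8, 9}  B3 = {4, 6, 8}  B4 = {3, 6, 8}  B5 = {1, 4, 8}  B6 = {3, 7, 8}  B7 = {2, 7, 8}
Tree: B1–B2, B2–B3, B3–B4, B2–B5, B4–B6, B6–B7
The largest bag has 3 vertices, giving width 2; this decomposition certifies tw(G) ≤ 2. On the other hand G contains the 3-clique {2, 7, 8}. A clique must lie in a single bag of any decomposition, so no decomposition can have width below 2. Therefore the treewidth is 2.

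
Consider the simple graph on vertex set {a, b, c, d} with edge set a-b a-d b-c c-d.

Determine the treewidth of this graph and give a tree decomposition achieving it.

Treewidth 2.
One optimal decomposition is:
Bags: B1 = {a, b, c}  B2 = {a, c, d}
Tree: B1–B2

The largest bag has 3 vertices, giving width 2; this decomposition certifies tw(G) ≤ 2. The edges c–b–a–d–c form a cycle, so G is not a tree and its treewidth is at least 2. Therefore the treewidth is 2.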